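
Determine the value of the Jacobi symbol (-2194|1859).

Pull out -1: (-2194|1859) = (-1|1859)·(2194|1859). Since 1859 ≡ 3 (mod 4), (-1|1859) = -1. Now have -(2194|1859).
Reduce the numerator: 2194 ≡ 335 (mod 1859), so (2194|1859) = (335|1859).
Both 335 ≡ 3 and 1859 ≡ 3 (mod 4), so reciprocity gives (335|1859) = -(1859|335). Reduce: 1859 ≡ 184 (mod 335). Now have (184|335).
Factor out 2: 184 = 2^3·23. Since 335 ≡ 7 (mod 8), (2|335) = +1, and (2|335)^3 = +1. Now have (23|335).
Both 23 ≡ 3 and 335 ≡ 3 (mod 4), so reciprocity gives (23|335) = -(335|23). Reduce: 335 ≡ 13 (mod 23). Now have -(13|23).
13 ≡ 1 (mod 4), so quadratic reciprocity gives (13|23) = (23|13). Reduce: 23 ≡ 10 (mod 13). Now have -(10|13).
Factor out 2: 10 = 2·5. Since 13 ≡ 5 (mod 8), (2|13) = -1. Now have (5|13).
5 ≡ 1 (mod 4), so quadratic reciprocity gives (5|13) = (13|5). Reduce: 13 ≡ 3 (mod 5). Now have (3|5).
5 ≡ 1 (mod 4), so quadratic reciprocity gives (3|5) = (5|3). Reduce: 5 ≡ 2 (mod 3). Now have (2|3).
Factor out 2: 2 = 2. Since 3 ≡ 3 (mod 8), (2|3) = -1. Now have -(1|3).
(1|3) = 1. Collecting the sign factors: -1.

-1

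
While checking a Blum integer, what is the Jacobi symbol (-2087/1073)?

(-2087/1073)
  = (2087/1073)    [1073 ≡ 1 mod 4 ⇒ (-1/1073) = +1]
  = (1014/1073)    [2087 ≡ 1014 mod 1073]
  = (507/1073)    [1073 ≡ 1 mod 8 ⇒ (2/1073) = +1]
  = (1073/507)    [QR: 1073 ≡ 1 mod 4, sign kept]
  = (59/507)    [1073 ≡ 59 mod 507]
  = -(507/59)    [QR: both ≡ 3 mod 4, sign flips]
  = -(35/59)    [507 ≡ 35 mod 59]
  = (59/35)    [QR: both ≡ 3 mod 4, sign flips]
  = (24/35)    [59 ≡ 24 mod 35]
  = -(3/35)    [35 ≡ 3 mod 8 ⇒ (2/35)^3 = -1]
  = (35/3)    [QR: both ≡ 3 mod 4, sign flips]
  = (2/3)    [35 ≡ 2 mod 3]
  = -(1/3)    [3 ≡ 3 mod 8 ⇒ (2/3) = -1]
  = -1    [(1/3) = 1]

-1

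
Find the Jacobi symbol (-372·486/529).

1

By multiplicativity, (-372·486/529) = (-372/529)·(486/529).
First factor (-372/529):
Reduce the numerator: -372 ≡ 157 (mod 529), so (-372/529) = (157/529).
157 ≡ 1 (mod 4), so quadratic reciprocity gives (157/529) = (529/157). Reduce: 529 ≡ 58 (mod 157). Now have (58/157).
Factor out 2: 58 = 2·29. Since 157 ≡ 5 (mod 8), (2/157) = -1. Now have -(29/157).
29 ≡ 1 (mod 4), so quadratic reciprocity gives (29/157) = (157/29). Reduce: 157 ≡ 12 (mod 29). Now have -(12/29).
Factor out 2: 12 = 2^2·3. Since 29 ≡ 5 (mod 8), (2/29) = -1, and (2/29)^2 = +1. Now have -(3/29).
29 ≡ 1 (mod 4), so quadratic reciprocity gives (3/29) = (29/3). Reduce: 29 ≡ 2 (mod 3). Now have -(2/3).
Factor out 2: 2 = 2. Since 3 ≡ 3 (mod 8), (2/3) = -1. Now have (1/3).
(1/3) = 1. Collecting the sign factors: 1.
Second factor (486/529):
Factor out 2: 486 = 2·243. Since 529 ≡ 1 (mod 8), (2/529) = +1. Now have (243/529).
529 ≡ 1 (mod 4), so quadratic reciprocity gives (243/529) = (529/243). Reduce: 529 ≡ 43 (mod 243). Now have (43/243).
Both 43 ≡ 3 and 243 ≡ 3 (mod 4), so reciprocity gives (43/243) = -(243/43). Reduce: 243 ≡ 28 (mod 43). Now have -(28/43).
Factor out 2: 28 = 2^2·7. Since 43 ≡ 3 (mod 8), (2/43) = -1, and (2/43)^2 = +1. Now have -(7/43).
Both 7 ≡ 3 and 43 ≡ 3 (mod 4), so reciprocity gives (7/43) = -(43/7). Reduce: 43 ≡ 1 (mod 7). Now have (1/7).
(1/7) = 1. Collecting the sign factors: 1.
Product: (1)·(1) = 1.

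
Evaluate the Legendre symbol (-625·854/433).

By multiplicativity, (-625·854/433) = (-625/433)·(854/433).
First factor (-625/433):
Pull out -1: (-625/433) = (-1/433)·(625/433). Since 433 ≡ 1 (mod 4), (-1/433) = +1. Now have (625/433).
Reduce the numerator: 625 ≡ 192 (mod 433), so (625/433) = (192/433).
Factor out 2: 192 = 2^6·3. Since 433 ≡ 1 (mod 8), (2/433) = +1, and (2/433)^6 = +1. Now have (3/433).
433 ≡ 1 (mod 4), so quadratic reciprocity gives (3/433) = (433/3). Reduce: 433 ≡ 1 (mod 3). Now have (1/3).
(1/3) = 1. Collecting the sign factors: 1.
Second factor (854/433):
Reduce the numerator: 854 ≡ 421 (mod 433), so (854/433) = (421/433).
421 ≡ 1 (mod 4), so quadratic reciprocity gives (421/433) = (433/421). Reduce: 433 ≡ 12 (mod 421). Now have (12/421).
Factor out 2: 12 = 2^2·3. Since 421 ≡ 5 (mod 8), (2/421) = -1, and (2/421)^2 = +1. Now have (3/421).
421 ≡ 1 (mod 4), so quadratic reciprocity gives (3/421) = (421/3). Reduce: 421 ≡ 1 (mod 3). Now have (1/3).
(1/3) = 1. Collecting the sign factors: 1.
Product: (1)·(1) = 1.

1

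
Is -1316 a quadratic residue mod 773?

no

(-1316/773)
  = (230/773)    [-1316 ≡ 230 mod 773]
  = -(115/773)    [773 ≡ 5 mod 8 ⇒ (2/773) = -1]
  = -(773/115)    [QR: 773 ≡ 1 mod 4, sign kept]
  = -(83/115)    [773 ≡ 83 mod 115]
  = (115/83)    [QR: both ≡ 3 mod 4, sign flips]
  = (32/83)    [115 ≡ 32 mod 83]
  = -(1/83)    [83 ≡ 3 mod 8 ⇒ (2/83)^5 = -1]
  = -1    [(1/83) = 1]
(-1316/773) = -1, and 773 is prime, so -1316 is not a quadratic residue mod 773.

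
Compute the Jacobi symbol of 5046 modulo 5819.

-1

Factor out 2: 5046 = 2·2523. Since 5819 ≡ 3 (mod 8), (2 / 5819) = -1. Now have -(2523 / 5819).
Both 2523 ≡ 3 and 5819 ≡ 3 (mod 4), so reciprocity gives (2523 / 5819) = -(5819 / 2523). Reduce: 5819 ≡ 773 (mod 2523). Now have (773 / 2523).
773 ≡ 1 (mod 4), so quadratic reciprocity gives (773 / 2523) = (2523 / 773). Reduce: 2523 ≡ 204 (mod 773). Now have (204 / 773).
Factor out 2: 204 = 2^2·51. Since 773 ≡ 5 (mod 8), (2 / 773) = -1, and (2 / 773)^2 = +1. Now have (51 / 773).
773 ≡ 1 (mod 4), so quadratic reciprocity gives (51 / 773) = (773 / 51). Reduce: 773 ≡ 8 (mod 51). Now have (8 / 51).
Factor out 2: 8 = 2^3. Since 51 ≡ 3 (mod 8), (2 / 51) = -1, and (2 / 51)^3 = -1. Now have -(1 / 51).
(1 / 51) = 1. Collecting the sign factors: -1.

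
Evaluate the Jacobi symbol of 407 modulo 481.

0

(407/481)
  = (481/407)    [QR: 481 ≡ 1 mod 4, sign kept]
  = (74/407)    [481 ≡ 74 mod 407]
  = (37/407)    [407 ≡ 7 mod 8 ⇒ (2/407) = +1]
  = (407/37)    [QR: 37 ≡ 1 mod 4, sign kept]
  = (0/37)    [407 ≡ 0 mod 37]
  = 0    [numerator 0, gcd > 1]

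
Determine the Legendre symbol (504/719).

Factor out 2: 504 = 2^3·63. Since 719 ≡ 7 (mod 8), (2/719) = +1, and (2/719)^3 = +1. Now have (63/719).
Both 63 ≡ 3 and 719 ≡ 3 (mod 4), so reciprocity gives (63/719) = -(719/63). Reduce: 719 ≡ 26 (mod 63). Now have -(26/63).
Factor out 2: 26 = 2·13. Since 63 ≡ 7 (mod 8), (2/63) = +1. Now have -(13/63).
13 ≡ 1 (mod 4), so quadratic reciprocity gives (13/63) = (63/13). Reduce: 63 ≡ 11 (mod 13). Now have -(11/13).
13 ≡ 1 (mod 4), so quadratic reciprocity gives (11/13) = (13/11). Reduce: 13 ≡ 2 (mod 11). Now have -(2/11).
Factor out 2: 2 = 2. Since 11 ≡ 3 (mod 8), (2/11) = -1. Now have (1/11).
(1/11) = 1. Collecting the sign factors: 1.

1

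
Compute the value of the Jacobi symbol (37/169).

37 ≡ 1 (mod 4), so quadratic reciprocity gives (37/169) = (169/37). Reduce: 169 ≡ 21 (mod 37). Now have (21/37).
21 ≡ 1 (mod 4), so quadratic reciprocity gives (21/37) = (37/21). Reduce: 37 ≡ 16 (mod 21). Now have (16/21).
Factor out 2: 16 = 2^4. Since 21 ≡ 5 (mod 8), (2/21) = -1, and (2/21)^4 = +1. Now have (1/21).
(1/21) = 1. Collecting the sign factors: 1.

1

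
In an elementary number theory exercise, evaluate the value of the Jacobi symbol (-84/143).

Reduce the numerator: -84 ≡ 59 (mod 143), so (-84/143) = (59/143).
Both 59 ≡ 3 and 143 ≡ 3 (mod 4), so reciprocity gives (59/143) = -(143/59). Reduce: 143 ≡ 25 (mod 59). Now have -(25/59).
25 ≡ 1 (mod 4), so quadratic reciprocity gives (25/59) = (59/25). Reduce: 59 ≡ 9 (mod 25). Now have -(9/25).
9 ≡ 1 (mod 4), so quadratic reciprocity gives (9/25) = (25/9). Reduce: 25 ≡ 7 (mod 9). Now have -(7/9).
9 ≡ 1 (mod 4), so quadratic reciprocity gives (7/9) = (9/7). Reduce: 9 ≡ 2 (mod 7). Now have -(2/7).
Factor out 2: 2 = 2. Since 7 ≡ 7 (mod 8), (2/7) = +1. Now have -(1/7).
(1/7) = 1. Collecting the sign factors: -1.

-1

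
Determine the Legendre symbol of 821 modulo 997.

(821/997)
  = (997/821)    [QR: 821 ≡ 1 mod 4, sign kept]
  = (176/821)    [997 ≡ 176 mod 821]
  = (11/821)    [821 ≡ 5 mod 8 ⇒ (2/821)^4 = +1]
  = (821/11)    [QR: 821 ≡ 1 mod 4, sign kept]
  = (7/11)    [821 ≡ 7 mod 11]
  = -(11/7)    [QR: both ≡ 3 mod 4, sign flips]
  = -(4/7)    [11 ≡ 4 mod 7]
  = -(1/7)    [7 ≡ 7 mod 8 ⇒ (2/7)^2 = +1]
  = -1    [(1/7) = 1]

-1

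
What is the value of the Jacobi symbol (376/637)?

1

(376/637)
  = -(47/637)    [637 ≡ 5 mod 8 ⇒ (2/637)^3 = -1]
  = -(637/47)    [QR: 637 ≡ 1 mod 4, sign kept]
  = -(26/47)    [637 ≡ 26 mod 47]
  = -(13/47)    [47 ≡ 7 mod 8 ⇒ (2/47) = +1]
  = -(47/13)    [QR: 13 ≡ 1 mod 4, sign kept]
  = -(8/13)    [47 ≡ 8 mod 13]
  = (1/13)    [13 ≡ 5 mod 8 ⇒ (2/13)^3 = -1]
  = 1    [(1/13) = 1]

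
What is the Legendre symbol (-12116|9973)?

-1

(-12116|9973)
  = (7830|9973)    [-12116 ≡ 7830 mod 9973]
  = -(3915|9973)    [9973 ≡ 5 mod 8 ⇒ (2|9973) = -1]
  = -(9973|3915)    [QR: 9973 ≡ 1 mod 4, sign kept]
  = -(2143|3915)    [9973 ≡ 2143 mod 3915]
  = (3915|2143)    [QR: both ≡ 3 mod 4, sign flips]
  = (1772|2143)    [3915 ≡ 1772 mod 2143]
  = (443|2143)    [2143 ≡ 7 mod 8 ⇒ (2|2143)^2 = +1]
  = -(2143|443)    [QR: both ≡ 3 mod 4, sign flips]
  = -(371|443)    [2143 ≡ 371 mod 443]
  = (443|371)    [QR: both ≡ 3 mod 4, sign flips]
  = (72|371)    [443 ≡ 72 mod 371]
  = -(9|371)    [371 ≡ 3 mod 8 ⇒ (2|371)^3 = -1]
  = -(371|9)    [QR: 9 ≡ 1 mod 4, sign kept]
  = -(2|9)    [371 ≡ 2 mod 9]
  = -(1|9)    [9 ≡ 1 mod 8 ⇒ (2|9) = +1]
  = -1    [(1|9) = 1]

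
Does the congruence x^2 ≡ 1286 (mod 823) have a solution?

yes

Reduce the numerator: 1286 ≡ 463 (mod 823), so (1286/823) = (463/823).
Both 463 ≡ 3 and 823 ≡ 3 (mod 4), so reciprocity gives (463/823) = -(823/463). Reduce: 823 ≡ 360 (mod 463). Now have -(360/463).
Factor out 2: 360 = 2^3·45. Since 463 ≡ 7 (mod 8), (2/463) = +1, and (2/463)^3 = +1. Now have -(45/463).
45 ≡ 1 (mod 4), so quadratic reciprocity gives (45/463) = (463/45). Reduce: 463 ≡ 13 (mod 45). Now have -(13/45).
13 ≡ 1 (mod 4), so quadratic reciprocity gives (13/45) = (45/13). Reduce: 45 ≡ 6 (mod 13). Now have -(6/13).
Factor out 2: 6 = 2·3. Since 13 ≡ 5 (mod 8), (2/13) = -1. Now have (3/13).
13 ≡ 1 (mod 4), so quadratic reciprocity gives (3/13) = (13/3). Reduce: 13 ≡ 1 (mod 3). Now have (1/3).
(1/3) = 1. Collecting the sign factors: 1.
(1286/823) = 1, and 823 is prime, so 1286 is a quadratic residue mod 823.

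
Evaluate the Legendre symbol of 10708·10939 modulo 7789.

-1

By multiplicativity, (10708·10939/7789) = (10708/7789)·(10939/7789).
First factor (10708/7789):
(10708/7789)
  = (2919/7789)    [10708 ≡ 2919 mod 7789]
  = (7789/2919)    [QR: 7789 ≡ 1 mod 4, sign kept]
  = (1951/2919)    [7789 ≡ 1951 mod 2919]
  = -(2919/1951)    [QR: both ≡ 3 mod 4, sign flips]
  = -(968/1951)    [2919 ≡ 968 mod 1951]
  = -(121/1951)    [1951 ≡ 7 mod 8 ⇒ (2/1951)^3 = +1]
  = -(1951/121)    [QR: 121 ≡ 1 mod 4, sign kept]
  = -(15/121)    [1951 ≡ 15 mod 121]
  = -(121/15)    [QR: 121 ≡ 1 mod 4, sign kept]
  = -(1/15)    [121 ≡ 1 mod 15]
  = -1    [(1/15) = 1]
Second factor (10939/7789):
(10939/7789)
  = (3150/7789)    [10939 ≡ 3150 mod 7789]
  = -(1575/7789)    [7789 ≡ 5 mod 8 ⇒ (2/7789) = -1]
  = -(7789/1575)    [QR: 7789 ≡ 1 mod 4, sign kept]
  = -(1489/1575)    [7789 ≡ 1489 mod 1575]
  = -(1575/1489)    [QR: 1489 ≡ 1 mod 4, sign kept]
  = -(86/1489)    [1575 ≡ 86 mod 1489]
  = -(43/1489)    [1489 ≡ 1 mod 8 ⇒ (2/1489) = +1]
  = -(1489/43)    [QR: 1489 ≡ 1 mod 4, sign kept]
  = -(27/43)    [1489 ≡ 27 mod 43]
  = (43/27)    [QR: both ≡ 3 mod 4, sign flips]
  = (16/27)    [43 ≡ 16 mod 27]
  = (1/27)    [27 ≡ 3 mod 8 ⇒ (2/27)^4 = +1]
  = 1    [(1/27) = 1]
Product: (-1)·(1) = -1.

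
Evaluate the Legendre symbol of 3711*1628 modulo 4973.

1

By multiplicativity, (3711·1628|4973) = (3711|4973)·(1628|4973).
First factor (3711|4973):
(3711|4973)
  = (4973|3711)    [QR: 4973 ≡ 1 mod 4, sign kept]
  = (1262|3711)    [4973 ≡ 1262 mod 3711]
  = (631|3711)    [3711 ≡ 7 mod 8 ⇒ (2|3711) = +1]
  = -(3711|631)    [QR: both ≡ 3 mod 4, sign flips]
  = -(556|631)    [3711 ≡ 556 mod 631]
  = -(139|631)    [631 ≡ 7 mod 8 ⇒ (2|631)^2 = +1]
  = (631|139)    [QR: both ≡ 3 mod 4, sign flips]
  = (75|139)    [631 ≡ 75 mod 139]
  = -(139|75)    [QR: both ≡ 3 mod 4, sign flips]
  = -(64|75)    [139 ≡ 64 mod 75]
  = -(1|75)    [75 ≡ 3 mod 8 ⇒ (2|75)^6 = +1]
  = -1    [(1|75) = 1]
Second factor (1628|4973):
(1628|4973)
  = (407|4973)    [4973 ≡ 5 mod 8 ⇒ (2|4973)^2 = +1]
  = (4973|407)    [QR: 4973 ≡ 1 mod 4, sign kept]
  = (89|407)    [4973 ≡ 89 mod 407]
  = (407|89)    [QR: 89 ≡ 1 mod 4, sign kept]
  = (51|89)    [407 ≡ 51 mod 89]
  = (89|51)    [QR: 89 ≡ 1 mod 4, sign kept]
  = (38|51)    [89 ≡ 38 mod 51]
  = -(19|51)    [51 ≡ 3 mod 8 ⇒ (2|51) = -1]
  = (51|19)    [QR: both ≡ 3 mod 4, sign flips]
  = (13|19)    [51 ≡ 13 mod 19]
  = (19|13)    [QR: 13 ≡ 1 mod 4, sign kept]
  = (6|13)    [19 ≡ 6 mod 13]
  = -(3|13)    [13 ≡ 5 mod 8 ⇒ (2|13) = -1]
  = -(13|3)    [QR: 13 ≡ 1 mod 4, sign kept]
  = -(1|3)    [13 ≡ 1 mod 3]
  = -1    [(1|3) = 1]
Product: (-1)·(-1) = 1.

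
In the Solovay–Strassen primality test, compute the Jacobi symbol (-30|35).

(-30|35)
  = -(30|35)    [35 ≡ 3 mod 4 ⇒ (-1|35) = -1]
  = (15|35)    [35 ≡ 3 mod 8 ⇒ (2|35) = -1]
  = -(35|15)    [QR: both ≡ 3 mod 4, sign flips]
  = -(5|15)    [35 ≡ 5 mod 15]
  = -(15|5)    [QR: 5 ≡ 1 mod 4, sign kept]
  = -(0|5)    [15 ≡ 0 mod 5]
  = 0    [numerator 0, gcd > 1]

0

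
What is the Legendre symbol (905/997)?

905 ≡ 1 (mod 4), so quadratic reciprocity gives (905/997) = (997/905). Reduce: 997 ≡ 92 (mod 905). Now have (92/905).
Factor out 2: 92 = 2^2·23. Since 905 ≡ 1 (mod 8), (2/905) = +1, and (2/905)^2 = +1. Now have (23/905).
905 ≡ 1 (mod 4), so quadratic reciprocity gives (23/905) = (905/23). Reduce: 905 ≡ 8 (mod 23). Now have (8/23).
Factor out 2: 8 = 2^3. Since 23 ≡ 7 (mod 8), (2/23) = +1, and (2/23)^3 = +1. Now have (1/23).
(1/23) = 1. Collecting the sign factors: 1.

1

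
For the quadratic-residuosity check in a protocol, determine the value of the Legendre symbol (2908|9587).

Factor out 2: 2908 = 2^2·727. Since 9587 ≡ 3 (mod 8), (2|9587) = -1, and (2|9587)^2 = +1. Now have (727|9587).
Both 727 ≡ 3 and 9587 ≡ 3 (mod 4), so reciprocity gives (727|9587) = -(9587|727). Reduce: 9587 ≡ 136 (mod 727). Now have -(136|727).
Factor out 2: 136 = 2^3·17. Since 727 ≡ 7 (mod 8), (2|727) = +1, and (2|727)^3 = +1. Now have -(17|727).
17 ≡ 1 (mod 4), so quadratic reciprocity gives (17|727) = (727|17). Reduce: 727 ≡ 13 (mod 17). Now have -(13|17).
13 ≡ 1 (mod 4), so quadratic reciprocity gives (13|17) = (17|13). Reduce: 17 ≡ 4 (mod 13). Now have -(4|13).
Factor out 2: 4 = 2^2. Since 13 ≡ 5 (mod 8), (2|13) = -1, and (2|13)^2 = +1. Now have -(1|13).
(1|13) = 1. Collecting the sign factors: -1.

-1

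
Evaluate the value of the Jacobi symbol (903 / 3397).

(903 / 3397)
  = (3397 / 903)    [QR: 3397 ≡ 1 mod 4, sign kept]
  = (688 / 903)    [3397 ≡ 688 mod 903]
  = (43 / 903)    [903 ≡ 7 mod 8 ⇒ (2 / 903)^4 = +1]
  = -(903 / 43)    [QR: both ≡ 3 mod 4, sign flips]
  = -(0 / 43)    [903 ≡ 0 mod 43]
  = 0    [numerator 0, gcd > 1]

0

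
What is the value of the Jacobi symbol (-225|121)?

Reduce the numerator: -225 ≡ 17 (mod 121), so (-225|121) = (17|121).
17 ≡ 1 (mod 4), so quadratic reciprocity gives (17|121) = (121|17). Reduce: 121 ≡ 2 (mod 17). Now have (2|17).
Factor out 2: 2 = 2. Since 17 ≡ 1 (mod 8), (2|17) = +1. Now have (1|17).
(1|17) = 1. Collecting the sign factors: 1.

1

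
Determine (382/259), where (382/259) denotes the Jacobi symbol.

Reduce the numerator: 382 ≡ 123 (mod 259), so (382/259) = (123/259).
Both 123 ≡ 3 and 259 ≡ 3 (mod 4), so reciprocity gives (123/259) = -(259/123). Reduce: 259 ≡ 13 (mod 123). Now have -(13/123).
13 ≡ 1 (mod 4), so quadratic reciprocity gives (13/123) = (123/13). Reduce: 123 ≡ 6 (mod 13). Now have -(6/13).
Factor out 2: 6 = 2·3. Since 13 ≡ 5 (mod 8), (2/13) = -1. Now have (3/13).
13 ≡ 1 (mod 4), so quadratic reciprocity gives (3/13) = (13/3). Reduce: 13 ≡ 1 (mod 3). Now have (1/3).
(1/3) = 1. Collecting the sign factors: 1.

1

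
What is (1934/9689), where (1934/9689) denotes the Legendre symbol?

(1934/9689)
  = (967/9689)    [9689 ≡ 1 mod 8 ⇒ (2/9689) = +1]
  = (9689/967)    [QR: 9689 ≡ 1 mod 4, sign kept]
  = (19/967)    [9689 ≡ 19 mod 967]
  = -(967/19)    [QR: both ≡ 3 mod 4, sign flips]
  = -(17/19)    [967 ≡ 17 mod 19]
  = -(19/17)    [QR: 17 ≡ 1 mod 4, sign kept]
  = -(2/17)    [19 ≡ 2 mod 17]
  = -(1/17)    [17 ≡ 1 mod 8 ⇒ (2/17) = +1]
  = -1    [(1/17) = 1]

-1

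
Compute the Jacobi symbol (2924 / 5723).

(2924 / 5723)
  = (731 / 5723)    [5723 ≡ 3 mod 8 ⇒ (2 / 5723)^2 = +1]
  = -(5723 / 731)    [QR: both ≡ 3 mod 4, sign flips]
  = -(606 / 731)    [5723 ≡ 606 mod 731]
  = (303 / 731)    [731 ≡ 3 mod 8 ⇒ (2 / 731) = -1]
  = -(731 / 303)    [QR: both ≡ 3 mod 4, sign flips]
  = -(125 / 303)    [731 ≡ 125 mod 303]
  = -(303 / 125)    [QR: 125 ≡ 1 mod 4, sign kept]
  = -(53 / 125)    [303 ≡ 53 mod 125]
  = -(125 / 53)    [QR: 53 ≡ 1 mod 4, sign kept]
  = -(19 / 53)    [125 ≡ 19 mod 53]
  = -(53 / 19)    [QR: 53 ≡ 1 mod 4, sign kept]
  = -(15 / 19)    [53 ≡ 15 mod 19]
  = (19 / 15)    [QR: both ≡ 3 mod 4, sign flips]
  = (4 / 15)    [19 ≡ 4 mod 15]
  = (1 / 15)    [15 ≡ 7 mod 8 ⇒ (2 / 15)^2 = +1]
  = 1    [(1 / 15) = 1]

1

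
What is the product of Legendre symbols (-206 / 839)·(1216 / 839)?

1

By multiplicativity, (-206·1216 / 839) = (-206 / 839)·(1216 / 839).
First factor (-206 / 839):
Pull out -1: (-206 / 839) = (-1 / 839)·(206 / 839). Since 839 ≡ 3 (mod 4), (-1 / 839) = -1. Now have -(206 / 839).
Factor out 2: 206 = 2·103. Since 839 ≡ 7 (mod 8), (2 / 839) = +1. Now have -(103 / 839).
Both 103 ≡ 3 and 839 ≡ 3 (mod 4), so reciprocity gives (103 / 839) = -(839 / 103). Reduce: 839 ≡ 15 (mod 103). Now have (15 / 103).
Both 15 ≡ 3 and 103 ≡ 3 (mod 4), so reciprocity gives (15 / 103) = -(103 / 15). Reduce: 103 ≡ 13 (mod 15). Now have -(13 / 15).
13 ≡ 1 (mod 4), so quadratic reciprocity gives (13 / 15) = (15 / 13). Reduce: 15 ≡ 2 (mod 13). Now have -(2 / 13).
Factor out 2: 2 = 2. Since 13 ≡ 5 (mod 8), (2 / 13) = -1. Now have (1 / 13).
(1 / 13) = 1. Collecting the sign factors: 1.
Second factor (1216 / 839):
Reduce the numerator: 1216 ≡ 377 (mod 839), so (1216 / 839) = (377 / 839).
377 ≡ 1 (mod 4), so quadratic reciprocity gives (377 / 839) = (839 / 377). Reduce: 839 ≡ 85 (mod 377). Now have (85 / 377).
85 ≡ 1 (mod 4), so quadratic reciprocity gives (85 / 377) = (377 / 85). Reduce: 377 ≡ 37 (mod 85). Now have (37 / 85).
37 ≡ 1 (mod 4), so quadratic reciprocity gives (37 / 85) = (85 / 37). Reduce: 85 ≡ 11 (mod 37). Now have (11 / 37).
37 ≡ 1 (mod 4), so quadratic reciprocity gives (11 / 37) = (37 / 11). Reduce: 37 ≡ 4 (mod 11). Now have (4 / 11).
Factor out 2: 4 = 2^2. Since 11 ≡ 3 (mod 8), (2 / 11) = -1, and (2 / 11)^2 = +1. Now have (1 / 11).
(1 / 11) = 1. Collecting the sign factors: 1.
Product: (1)·(1) = 1.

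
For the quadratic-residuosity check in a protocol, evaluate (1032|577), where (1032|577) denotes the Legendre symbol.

-1

Reduce the numerator: 1032 ≡ 455 (mod 577), so (1032|577) = (455|577).
577 ≡ 1 (mod 4), so quadratic reciprocity gives (455|577) = (577|455). Reduce: 577 ≡ 122 (mod 455). Now have (122|455).
Factor out 2: 122 = 2·61. Since 455 ≡ 7 (mod 8), (2|455) = +1. Now have (61|455).
61 ≡ 1 (mod 4), so quadratic reciprocity gives (61|455) = (455|61). Reduce: 455 ≡ 28 (mod 61). Now have (28|61).
Factor out 2: 28 = 2^2·7. Since 61 ≡ 5 (mod 8), (2|61) = -1, and (2|61)^2 = +1. Now have (7|61).
61 ≡ 1 (mod 4), so quadratic reciprocity gives (7|61) = (61|7). Reduce: 61 ≡ 5 (mod 7). Now have (5|7).
5 ≡ 1 (mod 4), so quadratic reciprocity gives (5|7) = (7|5). Reduce: 7 ≡ 2 (mod 5). Now have (2|5).
Factor out 2: 2 = 2. Since 5 ≡ 5 (mod 8), (2|5) = -1. Now have -(1|5).
(1|5) = 1. Collecting the sign factors: -1.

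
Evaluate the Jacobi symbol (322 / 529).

0

(322 / 529)
  = (161 / 529)    [529 ≡ 1 mod 8 ⇒ (2 / 529) = +1]
  = (529 / 161)    [QR: 161 ≡ 1 mod 4, sign kept]
  = (46 / 161)    [529 ≡ 46 mod 161]
  = (23 / 161)    [161 ≡ 1 mod 8 ⇒ (2 / 161) = +1]
  = (161 / 23)    [QR: 161 ≡ 1 mod 4, sign kept]
  = (0 / 23)    [161 ≡ 0 mod 23]
  = 0    [numerator 0, gcd > 1]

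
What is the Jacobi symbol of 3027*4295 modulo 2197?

1

By multiplicativity, (3027·4295|2197) = (3027|2197)·(4295|2197).
First factor (3027|2197):
(3027|2197)
  = (830|2197)    [3027 ≡ 830 mod 2197]
  = -(415|2197)    [2197 ≡ 5 mod 8 ⇒ (2|2197) = -1]
  = -(2197|415)    [QR: 2197 ≡ 1 mod 4, sign kept]
  = -(122|415)    [2197 ≡ 122 mod 415]
  = -(61|415)    [415 ≡ 7 mod 8 ⇒ (2|415) = +1]
  = -(415|61)    [QR: 61 ≡ 1 mod 4, sign kept]
  = -(49|61)    [415 ≡ 49 mod 61]
  = -(61|49)    [QR: 49 ≡ 1 mod 4, sign kept]
  = -(12|49)    [61 ≡ 12 mod 49]
  = -(3|49)    [49 ≡ 1 mod 8 ⇒ (2|49)^2 = +1]
  = -(49|3)    [QR: 49 ≡ 1 mod 4, sign kept]
  = -(1|3)    [49 ≡ 1 mod 3]
  = -1    [(1|3) = 1]
Second factor (4295|2197):
(4295|2197)
  = (2098|2197)    [4295 ≡ 2098 mod 2197]
  = -(1049|2197)    [2197 ≡ 5 mod 8 ⇒ (2|2197) = -1]
  = -(2197|1049)    [QR: 1049 ≡ 1 mod 4, sign kept]
  = -(99|1049)    [2197 ≡ 99 mod 1049]
  = -(1049|99)    [QR: 1049 ≡ 1 mod 4, sign kept]
  = -(59|99)    [1049 ≡ 59 mod 99]
  = (99|59)    [QR: both ≡ 3 mod 4, sign flips]
  = (40|59)    [99 ≡ 40 mod 59]
  = -(5|59)    [59 ≡ 3 mod 8 ⇒ (2|59)^3 = -1]
  = -(59|5)    [QR: 5 ≡ 1 mod 4, sign kept]
  = -(4|5)    [59 ≡ 4 mod 5]
  = -(1|5)    [5 ≡ 5 mod 8 ⇒ (2|5)^2 = +1]
  = -1    [(1|5) = 1]
Product: (-1)·(-1) = 1.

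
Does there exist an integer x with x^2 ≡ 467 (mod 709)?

709 ≡ 1 (mod 4), so quadratic reciprocity gives (467/709) = (709/467). Reduce: 709 ≡ 242 (mod 467). Now have (242/467).
Factor out 2: 242 = 2·121. Since 467 ≡ 3 (mod 8), (2/467) = -1. Now have -(121/467).
121 ≡ 1 (mod 4), so quadratic reciprocity gives (121/467) = (467/121). Reduce: 467 ≡ 104 (mod 121). Now have -(104/121).
Factor out 2: 104 = 2^3·13. Since 121 ≡ 1 (mod 8), (2/121) = +1, and (2/121)^3 = +1. Now have -(13/121).
13 ≡ 1 (mod 4), so quadratic reciprocity gives (13/121) = (121/13). Reduce: 121 ≡ 4 (mod 13). Now have -(4/13).
Factor out 2: 4 = 2^2. Since 13 ≡ 5 (mod 8), (2/13) = -1, and (2/13)^2 = +1. Now have -(1/13).
(1/13) = 1. Collecting the sign factors: -1.
(467/709) = -1, and 709 is prime, so 467 is not a quadratic residue mod 709.

no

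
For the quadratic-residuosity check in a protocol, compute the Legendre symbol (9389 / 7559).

(9389 / 7559)
  = (1830 / 7559)    [9389 ≡ 1830 mod 7559]
  = (915 / 7559)    [7559 ≡ 7 mod 8 ⇒ (2 / 7559) = +1]
  = -(7559 / 915)    [QR: both ≡ 3 mod 4, sign flips]
  = -(239 / 915)    [7559 ≡ 239 mod 915]
  = (915 / 239)    [QR: both ≡ 3 mod 4, sign flips]
  = (198 / 239)    [915 ≡ 198 mod 239]
  = (99 / 239)    [239 ≡ 7 mod 8 ⇒ (2 / 239) = +1]
  = -(239 / 99)    [QR: both ≡ 3 mod 4, sign flips]
  = -(41 / 99)    [239 ≡ 41 mod 99]
  = -(99 / 41)    [QR: 41 ≡ 1 mod 4, sign kept]
  = -(17 / 41)    [99 ≡ 17 mod 41]
  = -(41 / 17)    [QR: 17 ≡ 1 mod 4, sign kept]
  = -(7 / 17)    [41 ≡ 7 mod 17]
  = -(17 / 7)    [QR: 17 ≡ 1 mod 4, sign kept]
  = -(3 / 7)    [17 ≡ 3 mod 7]
  = (7 / 3)    [QR: both ≡ 3 mod 4, sign flips]
  = (1 / 3)    [7 ≡ 1 mod 3]
  = 1    [(1 / 3) = 1]

1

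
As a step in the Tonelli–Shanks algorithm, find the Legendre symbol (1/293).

(1/293) = 1. Collecting the sign factors: 1.

1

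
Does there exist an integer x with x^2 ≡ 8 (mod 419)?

no

Factor out 2: 8 = 2^3. Since 419 ≡ 3 (mod 8), (2/419) = -1, and (2/419)^3 = -1. Now have -(1/419).
(1/419) = 1. Collecting the sign factors: -1.
The Legendre symbol is -1, so x^2 ≡ 8 (mod 419) has no solution.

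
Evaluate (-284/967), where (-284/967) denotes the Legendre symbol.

(-284/967)
  = -(284/967)    [967 ≡ 3 mod 4 ⇒ (-1/967) = -1]
  = -(71/967)    [967 ≡ 7 mod 8 ⇒ (2/967)^2 = +1]
  = (967/71)    [QR: both ≡ 3 mod 4, sign flips]
  = (44/71)    [967 ≡ 44 mod 71]
  = (11/71)    [71 ≡ 7 mod 8 ⇒ (2/71)^2 = +1]
  = -(71/11)    [QR: both ≡ 3 mod 4, sign flips]
  = -(5/11)    [71 ≡ 5 mod 11]
  = -(11/5)    [QR: 5 ≡ 1 mod 4, sign kept]
  = -(1/5)    [11 ≡ 1 mod 5]
  = -1    [(1/5) = 1]

-1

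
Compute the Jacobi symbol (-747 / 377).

-1

(-747 / 377)
  = (7 / 377)    [-747 ≡ 7 mod 377]
  = (377 / 7)    [QR: 377 ≡ 1 mod 4, sign kept]
  = (6 / 7)    [377 ≡ 6 mod 7]
  = (3 / 7)    [7 ≡ 7 mod 8 ⇒ (2 / 7) = +1]
  = -(7 / 3)    [QR: both ≡ 3 mod 4, sign flips]
  = -(1 / 3)    [7 ≡ 1 mod 3]
  = -1    [(1 / 3) = 1]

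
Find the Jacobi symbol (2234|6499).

1

Factor out 2: 2234 = 2·1117. Since 6499 ≡ 3 (mod 8), (2|6499) = -1. Now have -(1117|6499).
1117 ≡ 1 (mod 4), so quadratic reciprocity gives (1117|6499) = (6499|1117). Reduce: 6499 ≡ 914 (mod 1117). Now have -(914|1117).
Factor out 2: 914 = 2·457. Since 1117 ≡ 5 (mod 8), (2|1117) = -1. Now have (457|1117).
457 ≡ 1 (mod 4), so quadratic reciprocity gives (457|1117) = (1117|457). Reduce: 1117 ≡ 203 (mod 457). Now have (203|457).
457 ≡ 1 (mod 4), so quadratic reciprocity gives (203|457) = (457|203). Reduce: 457 ≡ 51 (mod 203). Now have (51|203).
Both 51 ≡ 3 and 203 ≡ 3 (mod 4), so reciprocity gives (51|203) = -(203|51). Reduce: 203 ≡ 50 (mod 51). Now have -(50|51).
Factor out 2: 50 = 2·25. Since 51 ≡ 3 (mod 8), (2|51) = -1. Now have (25|51).
25 ≡ 1 (mod 4), so quadratic reciprocity gives (25|51) = (51|25). Reduce: 51 ≡ 1 (mod 25). Now have (1|25).
(1|25) = 1. Collecting the sign factors: 1.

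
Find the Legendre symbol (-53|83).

1

Reduce the numerator: -53 ≡ 30 (mod 83), so (-53|83) = (30|83).
Factor out 2: 30 = 2·15. Since 83 ≡ 3 (mod 8), (2|83) = -1. Now have -(15|83).
Both 15 ≡ 3 and 83 ≡ 3 (mod 4), so reciprocity gives (15|83) = -(83|15). Reduce: 83 ≡ 8 (mod 15). Now have (8|15).
Factor out 2: 8 = 2^3. Since 15 ≡ 7 (mod 8), (2|15) = +1, and (2|15)^3 = +1. Now have (1|15).
(1|15) = 1. Collecting the sign factors: 1.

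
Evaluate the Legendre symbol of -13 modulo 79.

Reduce the numerator: -13 ≡ 66 (mod 79), so (-13/79) = (66/79).
Factor out 2: 66 = 2·33. Since 79 ≡ 7 (mod 8), (2/79) = +1. Now have (33/79).
33 ≡ 1 (mod 4), so quadratic reciprocity gives (33/79) = (79/33). Reduce: 79 ≡ 13 (mod 33). Now have (13/33).
13 ≡ 1 (mod 4), so quadratic reciprocity gives (13/33) = (33/13). Reduce: 33 ≡ 7 (mod 13). Now have (7/13).
13 ≡ 1 (mod 4), so quadratic reciprocity gives (7/13) = (13/7). Reduce: 13 ≡ 6 (mod 7). Now have (6/7).
Factor out 2: 6 = 2·3. Since 7 ≡ 7 (mod 8), (2/7) = +1. Now have (3/7).
Both 3 ≡ 3 and 7 ≡ 3 (mod 4), so reciprocity gives (3/7) = -(7/3). Reduce: 7 ≡ 1 (mod 3). Now have -(1/3).
(1/3) = 1. Collecting the sign factors: -1.

-1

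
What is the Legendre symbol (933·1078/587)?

By multiplicativity, (933·1078/587) = (933/587)·(1078/587).
First factor (933/587):
Reduce the numerator: 933 ≡ 346 (mod 587), so (933/587) = (346/587).
Factor out 2: 346 = 2·173. Since 587 ≡ 3 (mod 8), (2/587) = -1. Now have -(173/587).
173 ≡ 1 (mod 4), so quadratic reciprocity gives (173/587) = (587/173). Reduce: 587 ≡ 68 (mod 173). Now have -(68/173).
Factor out 2: 68 = 2^2·17. Since 173 ≡ 5 (mod 8), (2/173) = -1, and (2/173)^2 = +1. Now have -(17/173).
17 ≡ 1 (mod 4), so quadratic reciprocity gives (17/173) = (173/17). Reduce: 173 ≡ 3 (mod 17). Now have -(3/17).
17 ≡ 1 (mod 4), so quadratic reciprocity gives (3/17) = (17/3). Reduce: 17 ≡ 2 (mod 3). Now have -(2/3).
Factor out 2: 2 = 2. Since 3 ≡ 3 (mod 8), (2/3) = -1. Now have (1/3).
(1/3) = 1. Collecting the sign factors: 1.
Second factor (1078/587):
Reduce the numerator: 1078 ≡ 491 (mod 587), so (1078/587) = (491/587).
Both 491 ≡ 3 and 587 ≡ 3 (mod 4), so reciprocity gives (491/587) = -(587/491). Reduce: 587 ≡ 96 (mod 491). Now have -(96/491).
Factor out 2: 96 = 2^5·3. Since 491 ≡ 3 (mod 8), (2/491) = -1, and (2/491)^5 = -1. Now have (3/491).
Both 3 ≡ 3 and 491 ≡ 3 (mod 4), so reciprocity gives (3/491) = -(491/3). Reduce: 491 ≡ 2 (mod 3). Now have -(2/3).
Factor out 2: 2 = 2. Since 3 ≡ 3 (mod 8), (2/3) = -1. Now have (1/3).
(1/3) = 1. Collecting the sign factors: 1.
Product: (1)·(1) = 1.

1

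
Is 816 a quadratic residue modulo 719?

Reduce the numerator: 816 ≡ 97 (mod 719), so (816/719) = (97/719).
97 ≡ 1 (mod 4), so quadratic reciprocity gives (97/719) = (719/97). Reduce: 719 ≡ 40 (mod 97). Now have (40/97).
Factor out 2: 40 = 2^3·5. Since 97 ≡ 1 (mod 8), (2/97) = +1, and (2/97)^3 = +1. Now have (5/97).
5 ≡ 1 (mod 4), so quadratic reciprocity gives (5/97) = (97/5). Reduce: 97 ≡ 2 (mod 5). Now have (2/5).
Factor out 2: 2 = 2. Since 5 ≡ 5 (mod 8), (2/5) = -1. Now have -(1/5).
(1/5) = 1. Collecting the sign factors: -1.
The Legendre symbol is -1, so x^2 ≡ 816 (mod 719) has no solution.

no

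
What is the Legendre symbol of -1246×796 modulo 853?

-1

By multiplicativity, (-1246·796/853) = (-1246/853)·(796/853).
First factor (-1246/853):
(-1246/853)
  = (1246/853)    [853 ≡ 1 mod 4 ⇒ (-1/853) = +1]
  = (393/853)    [1246 ≡ 393 mod 853]
  = (853/393)    [QR: 393 ≡ 1 mod 4, sign kept]
  = (67/393)    [853 ≡ 67 mod 393]
  = (393/67)    [QR: 393 ≡ 1 mod 4, sign kept]
  = (58/67)    [393 ≡ 58 mod 67]
  = -(29/67)    [67 ≡ 3 mod 8 ⇒ (2/67) = -1]
  = -(67/29)    [QR: 29 ≡ 1 mod 4, sign kept]
  = -(9/29)    [67 ≡ 9 mod 29]
  = -(29/9)    [QR: 9 ≡ 1 mod 4, sign kept]
  = -(2/9)    [29 ≡ 2 mod 9]
  = -(1/9)    [9 ≡ 1 mod 8 ⇒ (2/9) = +1]
  = -1    [(1/9) = 1]
Second factor (796/853):
(796/853)
  = (199/853)    [853 ≡ 5 mod 8 ⇒ (2/853)^2 = +1]
  = (853/199)    [QR: 853 ≡ 1 mod 4, sign kept]
  = (57/199)    [853 ≡ 57 mod 199]
  = (199/57)    [QR: 57 ≡ 1 mod 4, sign kept]
  = (28/57)    [199 ≡ 28 mod 57]
  = (7/57)    [57 ≡ 1 mod 8 ⇒ (2/57)^2 = +1]
  = (57/7)    [QR: 57 ≡ 1 mod 4, sign kept]
  = (1/7)    [57 ≡ 1 mod 7]
  = 1    [(1/7) = 1]
Product: (-1)·(1) = -1.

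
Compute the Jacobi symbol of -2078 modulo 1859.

Pull out -1: (-2078 / 1859) = (-1 / 1859)·(2078 / 1859). Since 1859 ≡ 3 (mod 4), (-1 / 1859) = -1. Now have -(2078 / 1859).
Reduce the numerator: 2078 ≡ 219 (mod 1859), so (2078 / 1859) = (219 / 1859).
Both 219 ≡ 3 and 1859 ≡ 3 (mod 4), so reciprocity gives (219 / 1859) = -(1859 / 219). Reduce: 1859 ≡ 107 (mod 219). Now have (107 / 219).
Both 107 ≡ 3 and 219 ≡ 3 (mod 4), so reciprocity gives (107 / 219) = -(219 / 107). Reduce: 219 ≡ 5 (mod 107). Now have -(5 / 107).
5 ≡ 1 (mod 4), so quadratic reciprocity gives (5 / 107) = (107 / 5). Reduce: 107 ≡ 2 (mod 5). Now have -(2 / 5).
Factor out 2: 2 = 2. Since 5 ≡ 5 (mod 8), (2 / 5) = -1. Now have (1 / 5).
(1 / 5) = 1. Collecting the sign factors: 1.

1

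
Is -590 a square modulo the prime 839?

no

Reduce the numerator: -590 ≡ 249 (mod 839), so (-590|839) = (249|839).
249 ≡ 1 (mod 4), so quadratic reciprocity gives (249|839) = (839|249). Reduce: 839 ≡ 92 (mod 249). Now have (92|249).
Factor out 2: 92 = 2^2·23. Since 249 ≡ 1 (mod 8), (2|249) = +1, and (2|249)^2 = +1. Now have (23|249).
249 ≡ 1 (mod 4), so quadratic reciprocity gives (23|249) = (249|23). Reduce: 249 ≡ 19 (mod 23). Now have (19|23).
Both 19 ≡ 3 and 23 ≡ 3 (mod 4), so reciprocity gives (19|23) = -(23|19). Reduce: 23 ≡ 4 (mod 19). Now have -(4|19).
Factor out 2: 4 = 2^2. Since 19 ≡ 3 (mod 8), (2|19) = -1, and (2|19)^2 = +1. Now have -(1|19).
(1|19) = 1. Collecting the sign factors: -1.
The Legendre symbol is -1, so x^2 ≡ -590 (mod 839) has no solution.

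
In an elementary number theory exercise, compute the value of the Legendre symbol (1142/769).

-1

Reduce the numerator: 1142 ≡ 373 (mod 769), so (1142/769) = (373/769).
373 ≡ 1 (mod 4), so quadratic reciprocity gives (373/769) = (769/373). Reduce: 769 ≡ 23 (mod 373). Now have (23/373).
373 ≡ 1 (mod 4), so quadratic reciprocity gives (23/373) = (373/23). Reduce: 373 ≡ 5 (mod 23). Now have (5/23).
5 ≡ 1 (mod 4), so quadratic reciprocity gives (5/23) = (23/5). Reduce: 23 ≡ 3 (mod 5). Now have (3/5).
5 ≡ 1 (mod 4), so quadratic reciprocity gives (3/5) = (5/3). Reduce: 5 ≡ 2 (mod 3). Now have (2/3).
Factor out 2: 2 = 2. Since 3 ≡ 3 (mod 8), (2/3) = -1. Now have -(1/3).
(1/3) = 1. Collecting the sign factors: -1.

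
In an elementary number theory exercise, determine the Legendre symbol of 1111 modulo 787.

1

Reduce the numerator: 1111 ≡ 324 (mod 787), so (1111/787) = (324/787).
Factor out 2: 324 = 2^2·81. Since 787 ≡ 3 (mod 8), (2/787) = -1, and (2/787)^2 = +1. Now have (81/787).
81 ≡ 1 (mod 4), so quadratic reciprocity gives (81/787) = (787/81). Reduce: 787 ≡ 58 (mod 81). Now have (58/81).
Factor out 2: 58 = 2·29. Since 81 ≡ 1 (mod 8), (2/81) = +1. Now have (29/81).
29 ≡ 1 (mod 4), so quadratic reciprocity gives (29/81) = (81/29). Reduce: 81 ≡ 23 (mod 29). Now have (23/29).
29 ≡ 1 (mod 4), so quadratic reciprocity gives (23/29) = (29/23). Reduce: 29 ≡ 6 (mod 23). Now have (6/23).
Factor out 2: 6 = 2·3. Since 23 ≡ 7 (mod 8), (2/23) = +1. Now have (3/23).
Both 3 ≡ 3 and 23 ≡ 3 (mod 4), so reciprocity gives (3/23) = -(23/3). Reduce: 23 ≡ 2 (mod 3). Now have -(2/3).
Factor out 2: 2 = 2. Since 3 ≡ 3 (mod 8), (2/3) = -1. Now have (1/3).
(1/3) = 1. Collecting the sign factors: 1.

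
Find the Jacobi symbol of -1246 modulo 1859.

-1

(-1246 / 1859)
  = -(1246 / 1859)    [1859 ≡ 3 mod 4 ⇒ (-1 / 1859) = -1]
  = (623 / 1859)    [1859 ≡ 3 mod 8 ⇒ (2 / 1859) = -1]
  = -(1859 / 623)    [QR: both ≡ 3 mod 4, sign flips]
  = -(613 / 623)    [1859 ≡ 613 mod 623]
  = -(623 / 613)    [QR: 613 ≡ 1 mod 4, sign kept]
  = -(10 / 613)    [623 ≡ 10 mod 613]
  = (5 / 613)    [613 ≡ 5 mod 8 ⇒ (2 / 613) = -1]
  = (613 / 5)    [QR: 5 ≡ 1 mod 4, sign kept]
  = (3 / 5)    [613 ≡ 3 mod 5]
  = (5 / 3)    [QR: 5 ≡ 1 mod 4, sign kept]
  = (2 / 3)    [5 ≡ 2 mod 3]
  = -(1 / 3)    [3 ≡ 3 mod 8 ⇒ (2 / 3) = -1]
  = -1    [(1 / 3) = 1]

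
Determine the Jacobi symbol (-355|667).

1

(-355|667)
  = (312|667)    [-355 ≡ 312 mod 667]
  = -(39|667)    [667 ≡ 3 mod 8 ⇒ (2|667)^3 = -1]
  = (667|39)    [QR: both ≡ 3 mod 4, sign flips]
  = (4|39)    [667 ≡ 4 mod 39]
  = (1|39)    [39 ≡ 7 mod 8 ⇒ (2|39)^2 = +1]
  = 1    [(1|39) = 1]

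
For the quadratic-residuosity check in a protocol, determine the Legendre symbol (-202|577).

(-202|577)
  = (375|577)    [-202 ≡ 375 mod 577]
  = (577|375)    [QR: 577 ≡ 1 mod 4, sign kept]
  = (202|375)    [577 ≡ 202 mod 375]
  = (101|375)    [375 ≡ 7 mod 8 ⇒ (2|375) = +1]
  = (375|101)    [QR: 101 ≡ 1 mod 4, sign kept]
  = (72|101)    [375 ≡ 72 mod 101]
  = -(9|101)    [101 ≡ 5 mod 8 ⇒ (2|101)^3 = -1]
  = -(101|9)    [QR: 9 ≡ 1 mod 4, sign kept]
  = -(2|9)    [101 ≡ 2 mod 9]
  = -(1|9)    [9 ≡ 1 mod 8 ⇒ (2|9) = +1]
  = -1    [(1|9) = 1]

-1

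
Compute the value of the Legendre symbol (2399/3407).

(2399/3407)
  = -(3407/2399)    [QR: both ≡ 3 mod 4, sign flips]
  = -(1008/2399)    [3407 ≡ 1008 mod 2399]
  = -(63/2399)    [2399 ≡ 7 mod 8 ⇒ (2/2399)^4 = +1]
  = (2399/63)    [QR: both ≡ 3 mod 4, sign flips]
  = (5/63)    [2399 ≡ 5 mod 63]
  = (63/5)    [QR: 5 ≡ 1 mod 4, sign kept]
  = (3/5)    [63 ≡ 3 mod 5]
  = (5/3)    [QR: 5 ≡ 1 mod 4, sign kept]
  = (2/3)    [5 ≡ 2 mod 3]
  = -(1/3)    [3 ≡ 3 mod 8 ⇒ (2/3) = -1]
  = -1    [(1/3) = 1]

-1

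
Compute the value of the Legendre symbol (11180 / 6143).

(11180 / 6143)
  = (5037 / 6143)    [11180 ≡ 5037 mod 6143]
  = (6143 / 5037)    [QR: 5037 ≡ 1 mod 4, sign kept]
  = (1106 / 5037)    [6143 ≡ 1106 mod 5037]
  = -(553 / 5037)    [5037 ≡ 5 mod 8 ⇒ (2 / 5037) = -1]
  = -(5037 / 553)    [QR: 553 ≡ 1 mod 4, sign kept]
  = -(60 / 553)    [5037 ≡ 60 mod 553]
  = -(15 / 553)    [553 ≡ 1 mod 8 ⇒ (2 / 553)^2 = +1]
  = -(553 / 15)    [QR: 553 ≡ 1 mod 4, sign kept]
  = -(13 / 15)    [553 ≡ 13 mod 15]
  = -(15 / 13)    [QR: 13 ≡ 1 mod 4, sign kept]
  = -(2 / 13)    [15 ≡ 2 mod 13]
  = (1 / 13)    [13 ≡ 5 mod 8 ⇒ (2 / 13) = -1]
  = 1    [(1 / 13) = 1]

1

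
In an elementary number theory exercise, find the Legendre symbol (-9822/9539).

(-9822/9539)
  = -(9822/9539)    [9539 ≡ 3 mod 4 ⇒ (-1/9539) = -1]
  = -(283/9539)    [9822 ≡ 283 mod 9539]
  = (9539/283)    [QR: both ≡ 3 mod 4, sign flips]
  = (200/283)    [9539 ≡ 200 mod 283]
  = -(25/283)    [283 ≡ 3 mod 8 ⇒ (2/283)^3 = -1]
  = -(283/25)    [QR: 25 ≡ 1 mod 4, sign kept]
  = -(8/25)    [283 ≡ 8 mod 25]
  = -(1/25)    [25 ≡ 1 mod 8 ⇒ (2/25)^3 = +1]
  = -1    [(1/25) = 1]

-1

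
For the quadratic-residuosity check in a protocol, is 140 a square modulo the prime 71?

(140/71)
  = (69/71)    [140 ≡ 69 mod 71]
  = (71/69)    [QR: 69 ≡ 1 mod 4, sign kept]
  = (2/69)    [71 ≡ 2 mod 69]
  = -(1/69)    [69 ≡ 5 mod 8 ⇒ (2/69) = -1]
  = -1    [(1/69) = 1]
(140/71) = -1, and 71 is prime, so 140 is not a quadratic residue mod 71.

no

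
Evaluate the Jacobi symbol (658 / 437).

1

Reduce the numerator: 658 ≡ 221 (mod 437), so (658 / 437) = (221 / 437).
221 ≡ 1 (mod 4), so quadratic reciprocity gives (221 / 437) = (437 / 221). Reduce: 437 ≡ 216 (mod 221). Now have (216 / 221).
Factor out 2: 216 = 2^3·27. Since 221 ≡ 5 (mod 8), (2 / 221) = -1, and (2 / 221)^3 = -1. Now have -(27 / 221).
221 ≡ 1 (mod 4), so quadratic reciprocity gives (27 / 221) = (221 / 27). Reduce: 221 ≡ 5 (mod 27). Now have -(5 / 27).
5 ≡ 1 (mod 4), so quadratic reciprocity gives (5 / 27) = (27 / 5). Reduce: 27 ≡ 2 (mod 5). Now have -(2 / 5).
Factor out 2: 2 = 2. Since 5 ≡ 5 (mod 8), (2 / 5) = -1. Now have (1 / 5).
(1 / 5) = 1. Collecting the sign factors: 1.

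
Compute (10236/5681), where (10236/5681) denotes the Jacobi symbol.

1

(10236/5681)
  = (4555/5681)    [10236 ≡ 4555 mod 5681]
  = (5681/4555)    [QR: 5681 ≡ 1 mod 4, sign kept]
  = (1126/4555)    [5681 ≡ 1126 mod 4555]
  = -(563/4555)    [4555 ≡ 3 mod 8 ⇒ (2/4555) = -1]
  = (4555/563)    [QR: both ≡ 3 mod 4, sign flips]
  = (51/563)    [4555 ≡ 51 mod 563]
  = -(563/51)    [QR: both ≡ 3 mod 4, sign flips]
  = -(2/51)    [563 ≡ 2 mod 51]
  = (1/51)    [51 ≡ 3 mod 8 ⇒ (2/51) = -1]
  = 1    [(1/51) = 1]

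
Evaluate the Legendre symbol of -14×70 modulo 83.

By multiplicativity, (-14·70/83) = (-14/83)·(70/83).
First factor (-14/83):
Pull out -1: (-14/83) = (-1/83)·(14/83). Since 83 ≡ 3 (mod 4), (-1/83) = -1. Now have -(14/83).
Factor out 2: 14 = 2·7. Since 83 ≡ 3 (mod 8), (2/83) = -1. Now have (7/83).
Both 7 ≡ 3 and 83 ≡ 3 (mod 4), so reciprocity gives (7/83) = -(83/7). Reduce: 83 ≡ 6 (mod 7). Now have -(6/7).
Factor out 2: 6 = 2·3. Since 7 ≡ 7 (mod 8), (2/7) = +1. Now have -(3/7).
Both 3 ≡ 3 and 7 ≡ 3 (mod 4), so reciprocity gives (3/7) = -(7/3). Reduce: 7 ≡ 1 (mod 3). Now have (1/3).
(1/3) = 1. Collecting the sign factors: 1.
Second factor (70/83):
Factor out 2: 70 = 2·35. Since 83 ≡ 3 (mod 8), (2/83) = -1. Now have -(35/83).
Both 35 ≡ 3 and 83 ≡ 3 (mod 4), so reciprocity gives (35/83) = -(83/35). Reduce: 83 ≡ 13 (mod 35). Now have (13/35).
13 ≡ 1 (mod 4), so quadratic reciprocity gives (13/35) = (35/13). Reduce: 35 ≡ 9 (mod 13). Now have (9/13).
9 ≡ 1 (mod 4), so quadratic reciprocity gives (9/13) = (13/9). Reduce: 13 ≡ 4 (mod 9). Now have (4/9).
Factor out 2: 4 = 2^2. Since 9 ≡ 1 (mod 8), (2/9) = +1, and (2/9)^2 = +1. Now have (1/9).
(1/9) = 1. Collecting the sign factors: 1.
Product: (1)·(1) = 1.

1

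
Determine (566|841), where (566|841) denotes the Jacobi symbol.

1

Factor out 2: 566 = 2·283. Since 841 ≡ 1 (mod 8), (2|841) = +1. Now have (283|841).
841 ≡ 1 (mod 4), so quadratic reciprocity gives (283|841) = (841|283). Reduce: 841 ≡ 275 (mod 283). Now have (275|283).
Both 275 ≡ 3 and 283 ≡ 3 (mod 4), so reciprocity gives (275|283) = -(283|275). Reduce: 283 ≡ 8 (mod 275). Now have -(8|275).
Factor out 2: 8 = 2^3. Since 275 ≡ 3 (mod 8), (2|275) = -1, and (2|275)^3 = -1. Now have (1|275).
(1|275) = 1. Collecting the sign factors: 1.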